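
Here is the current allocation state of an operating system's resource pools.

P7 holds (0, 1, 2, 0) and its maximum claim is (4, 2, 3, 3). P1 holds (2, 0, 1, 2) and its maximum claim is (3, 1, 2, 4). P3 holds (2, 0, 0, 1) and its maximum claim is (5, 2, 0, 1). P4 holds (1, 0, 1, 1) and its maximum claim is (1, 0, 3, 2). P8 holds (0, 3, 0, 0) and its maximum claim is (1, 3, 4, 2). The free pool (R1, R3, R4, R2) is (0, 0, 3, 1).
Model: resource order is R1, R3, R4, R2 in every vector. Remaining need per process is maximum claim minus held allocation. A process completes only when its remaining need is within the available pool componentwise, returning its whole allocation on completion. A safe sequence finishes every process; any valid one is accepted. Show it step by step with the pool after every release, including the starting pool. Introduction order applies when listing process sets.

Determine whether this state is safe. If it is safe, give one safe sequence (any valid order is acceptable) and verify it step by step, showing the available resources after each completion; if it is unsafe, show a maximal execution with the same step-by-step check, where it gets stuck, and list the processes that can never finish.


SAFE — a valid safe sequence is P4, P8, P1, P3, P7.
Key observation: at P4 the run first touches a limit — (0, 0, 2, 1) against (0, 0, 3, 1), exact on a resource it actually requests.
Check, step by step:
  pool = (0, 0, 3, 1)
  P4 needs (0, 0, 2, 1) <= (0, 0, 3, 1) -> finishes; pool += (1, 0, 1, 1) = (1, 0, 4, 2)
  P8 needs (1, 0, 4, 2) <= (1, 0, 4, 2) -> finishes; pool += (0, 3, 0, 0) = (1, 3, 4, 2)
  P1 needs (1, 1, 1, 2) <= (1, 3, 4, 2) -> finishes; pool += (2, 0, 1, 2) = (3, 3, 5, 4)
  P3 needs (3, 2, 0, 0) <= (3, 3, 5, 4) -> finishes; pool += (2, 0, 0, 1) = (5, 3, 5, 5)
  P7 needs (4, 1, 1, 3) <= (5, 3, 5, 5) -> finishes; pool += (0, 1, 2, 0) = (5, 4, 7, 5)


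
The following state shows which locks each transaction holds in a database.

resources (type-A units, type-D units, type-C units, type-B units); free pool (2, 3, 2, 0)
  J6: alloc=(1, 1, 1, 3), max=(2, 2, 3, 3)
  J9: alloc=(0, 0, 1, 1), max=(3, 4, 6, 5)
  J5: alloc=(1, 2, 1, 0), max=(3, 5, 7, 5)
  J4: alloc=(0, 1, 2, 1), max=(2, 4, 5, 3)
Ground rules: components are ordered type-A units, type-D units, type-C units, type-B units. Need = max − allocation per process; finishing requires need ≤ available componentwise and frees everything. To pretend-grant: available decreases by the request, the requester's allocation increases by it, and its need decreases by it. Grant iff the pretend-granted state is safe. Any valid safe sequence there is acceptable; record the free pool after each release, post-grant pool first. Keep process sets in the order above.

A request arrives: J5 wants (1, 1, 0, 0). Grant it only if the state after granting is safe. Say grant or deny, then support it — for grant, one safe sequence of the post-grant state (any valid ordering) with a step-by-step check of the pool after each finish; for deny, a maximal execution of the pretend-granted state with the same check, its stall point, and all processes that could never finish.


DENY: after the grant no complete ordering would exist.
Key observation: after J6, J4 the pool peaks at (2, 4, 5, 4), and each blocked process is short somewhere: J9 on type-A units; J5 on type-C units, type-B units.
After a pretend grant, a maximal execution: J6, J4 — then nothing else fits. Walking it through:
  pool = (1, 2, 2, 0)
  run J6 (needs (1, 1, 2, 0), free (1, 2, 2, 0)); after release of (1, 1, 1, 3) the pool is (2, 3, 3, 3)
  run J4 (needs (2, 3, 3, 2), free (2, 3, 3, 3)); after release of (0, 1, 2, 1) the pool is (2, 4, 5, 4)
  blocked: J9 wants (3, 4, 5, 4), pool (2, 4, 5, 4) — not enough type-A units
  blocked: J5 wants (1, 2, 6, 5), pool (2, 4, 5, 4) — not enough type-C units and type-B units
Post-grant, the permanently blocked set is J9 and J5.


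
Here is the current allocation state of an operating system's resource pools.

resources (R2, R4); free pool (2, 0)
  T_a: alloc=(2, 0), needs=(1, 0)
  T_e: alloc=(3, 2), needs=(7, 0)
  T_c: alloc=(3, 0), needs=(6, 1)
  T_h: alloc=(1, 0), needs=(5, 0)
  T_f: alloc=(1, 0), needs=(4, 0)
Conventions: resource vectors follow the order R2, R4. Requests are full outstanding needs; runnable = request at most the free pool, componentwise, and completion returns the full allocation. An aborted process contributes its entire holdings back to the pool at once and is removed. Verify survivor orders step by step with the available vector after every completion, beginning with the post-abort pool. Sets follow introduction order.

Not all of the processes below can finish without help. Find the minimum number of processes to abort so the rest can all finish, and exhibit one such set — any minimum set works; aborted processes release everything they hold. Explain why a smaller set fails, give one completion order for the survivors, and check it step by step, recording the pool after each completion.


Minimum abort set: T_e.
Key observation: T_c was stuck for good until T_e gave back (3, 2); in the order shown it finishes at step 2.
Minimality: the empty abort set fails — the state is deadlocked as it stands.
The survivors complete as T_a, T_c, T_h, T_f. Step-by-step check (starting from the post-abort pool):
  pool = (5, 2)
  T_a: need (1, 0) fits (5, 2); releases (2, 0), pool now (7, 2)
  T_c: need (6, 1) fits (7, 2); releases (3, 0), pool now (10, 2)
  T_h: need (5, 0) fits (10, 2); releases (1, 0), pool now (11, 2)
  T_f: need (4, 0) fits (11, 2); releases (1, 0), pool now (12, 2)


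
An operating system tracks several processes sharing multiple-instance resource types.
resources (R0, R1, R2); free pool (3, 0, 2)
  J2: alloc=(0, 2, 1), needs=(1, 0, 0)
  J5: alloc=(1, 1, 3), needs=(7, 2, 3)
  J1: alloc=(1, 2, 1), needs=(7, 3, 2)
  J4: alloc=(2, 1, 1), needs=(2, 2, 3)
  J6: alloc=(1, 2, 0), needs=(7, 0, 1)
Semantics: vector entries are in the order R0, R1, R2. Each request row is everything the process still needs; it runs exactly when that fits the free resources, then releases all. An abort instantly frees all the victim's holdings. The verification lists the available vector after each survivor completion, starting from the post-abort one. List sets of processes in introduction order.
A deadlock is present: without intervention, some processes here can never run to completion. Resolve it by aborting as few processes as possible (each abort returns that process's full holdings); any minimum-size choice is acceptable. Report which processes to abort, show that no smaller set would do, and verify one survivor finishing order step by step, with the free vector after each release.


Abort J1 and J6.
Key observation: no ordering could ever have run J5 before the abort of J1 and J6; with (2, 4, 1) back in the pool it fits at step 3.
Why nothing smaller works — every single abort fails: J2 alone leaves J5 blocked (short on R0); J5 alone leaves J1 blocked (short on R0); J1 alone leaves J5 blocked (short on R0); J4 alone leaves J5 blocked (short on R0); J6 alone leaves J5 blocked (short on R0).
One survivor order: J4, J2, J5. Verifying each step (post-abort pool first):
  pool = (5, 4, 3)
  J4: need (2, 2, 3) fits (5, 4, 3); releases (2, 1, 1), pool now (7, 5, 4)
  J2: need (1, 0, 0) fits (7, 5, 4); releases (0, 2, 1), pool now (7, 7, 5)
  J5: need (7, 2, 3) fits (7, 7, 5); releases (1, 1, 3), pool now (8, 8, 8)


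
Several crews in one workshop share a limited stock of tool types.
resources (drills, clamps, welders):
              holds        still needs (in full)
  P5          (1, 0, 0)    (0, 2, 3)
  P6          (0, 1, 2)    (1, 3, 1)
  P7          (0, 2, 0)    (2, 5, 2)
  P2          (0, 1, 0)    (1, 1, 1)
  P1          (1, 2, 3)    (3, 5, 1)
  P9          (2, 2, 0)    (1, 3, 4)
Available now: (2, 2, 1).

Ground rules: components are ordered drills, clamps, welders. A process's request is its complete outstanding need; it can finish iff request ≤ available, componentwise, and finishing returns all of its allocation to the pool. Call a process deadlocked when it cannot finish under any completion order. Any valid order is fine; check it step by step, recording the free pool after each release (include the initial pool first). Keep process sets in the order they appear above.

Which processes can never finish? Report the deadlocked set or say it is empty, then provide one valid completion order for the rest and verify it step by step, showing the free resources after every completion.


Deadlocked set: P7, P1 and P9.
Key observation: after P2, P6, P5 the pool peaks at (3, 4, 3), and each blocked process is short somewhere: P7 on clamps; P1 on clamps; P9 on welders.
One completion order for the rest: P2, P6, P5. Check, step by step:
  pool = (2, 2, 1)
  run P2 (needs (1, 1, 1), free (2, 2, 1)); after release of (0, 1, 0) the pool is (2, 3, 1)
  run P6 (needs (1, 3, 1), free (2, 3, 1)); after release of (0, 1, 2) the pool is (2, 4, 3)
  run P5 (needs (0, 2, 3), free (2, 4, 3)); after release of (1, 0, 0) the pool is (3, 4, 3)
The blocked processes can never fit:
  P7 still needs (2, 5, 2) but only (3, 4, 3) is free — short on clamps
  P1 still needs (3, 5, 1) but only (3, 4, 3) is free — short on clamps
  P9 still needs (1, 3, 4) but only (3, 4, 3) is free — short on welders


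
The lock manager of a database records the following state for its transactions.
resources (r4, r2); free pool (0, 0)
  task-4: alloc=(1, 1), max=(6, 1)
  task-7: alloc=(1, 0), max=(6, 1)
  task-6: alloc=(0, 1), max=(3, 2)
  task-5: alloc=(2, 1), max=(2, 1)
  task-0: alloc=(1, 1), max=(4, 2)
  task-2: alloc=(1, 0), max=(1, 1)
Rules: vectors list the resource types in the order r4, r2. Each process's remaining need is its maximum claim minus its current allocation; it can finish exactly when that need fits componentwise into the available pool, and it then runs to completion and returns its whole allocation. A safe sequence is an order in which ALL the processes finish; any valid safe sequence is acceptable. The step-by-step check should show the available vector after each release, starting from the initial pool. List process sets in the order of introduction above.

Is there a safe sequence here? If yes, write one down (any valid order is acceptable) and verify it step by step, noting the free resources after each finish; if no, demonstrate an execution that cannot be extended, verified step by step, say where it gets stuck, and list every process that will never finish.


UNSAFE — no complete ordering exists.
Key observation: task-5, task-2, task-6, task-0 can finish, but then (4, 3) is all there is, and the blocked group's r4 demands exceed it.
A maximal execution: task-5, task-2, task-6, task-0 — then nothing else fits. Verifying each step:
  pool = (0, 0)
  run task-5 (needs (0, 0), free (0, 0)); after release of (2, 1) the pool is (2, 1)
  run task-2 (needs (0, 1), free (2, 1)); after release of (1, 0) the pool is (3, 1)
  run task-6 (needs (3, 1), free (3, 1)); after release of (0, 1) the pool is (3, 2)
  run task-0 (needs (3, 1), free (3, 2)); after release of (1, 1) the pool is (4, 3)
  task-4 cannot run: need (5, 0) vs free (4, 3) (insufficient r4)
  task-7 cannot run: need (5, 1) vs free (4, 3) (insufficient r4)
Permanently blocked: task-4 and task-7.


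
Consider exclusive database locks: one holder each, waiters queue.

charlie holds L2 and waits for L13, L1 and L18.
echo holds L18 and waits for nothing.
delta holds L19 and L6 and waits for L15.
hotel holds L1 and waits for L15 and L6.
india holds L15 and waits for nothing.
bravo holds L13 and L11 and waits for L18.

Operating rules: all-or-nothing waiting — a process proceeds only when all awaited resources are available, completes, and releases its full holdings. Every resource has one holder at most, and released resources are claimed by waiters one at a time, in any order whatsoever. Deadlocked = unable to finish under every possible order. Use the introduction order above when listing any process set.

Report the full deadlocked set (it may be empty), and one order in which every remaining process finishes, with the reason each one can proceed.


No process is deadlocked.
Key observation: there is no circular wait here — follow any chain and it reaches a process that is free to run now.
A valid finishing order for the others: echo, india, delta, hotel, bravo, charlie.
Verifying each step:
  echo: no waits; runs immediately, freeing L18
  india: no waits; runs immediately, freeing L15
  delta waits on L15 — all released -> runs and releases L19 and L6
  hotel waits on L15 and L6 — all released -> runs and releases L1
  bravo waits on L18 — all released -> runs and releases L13 and L11
  charlie waits on L13, L1 and L18 — all released -> runs and releases L2


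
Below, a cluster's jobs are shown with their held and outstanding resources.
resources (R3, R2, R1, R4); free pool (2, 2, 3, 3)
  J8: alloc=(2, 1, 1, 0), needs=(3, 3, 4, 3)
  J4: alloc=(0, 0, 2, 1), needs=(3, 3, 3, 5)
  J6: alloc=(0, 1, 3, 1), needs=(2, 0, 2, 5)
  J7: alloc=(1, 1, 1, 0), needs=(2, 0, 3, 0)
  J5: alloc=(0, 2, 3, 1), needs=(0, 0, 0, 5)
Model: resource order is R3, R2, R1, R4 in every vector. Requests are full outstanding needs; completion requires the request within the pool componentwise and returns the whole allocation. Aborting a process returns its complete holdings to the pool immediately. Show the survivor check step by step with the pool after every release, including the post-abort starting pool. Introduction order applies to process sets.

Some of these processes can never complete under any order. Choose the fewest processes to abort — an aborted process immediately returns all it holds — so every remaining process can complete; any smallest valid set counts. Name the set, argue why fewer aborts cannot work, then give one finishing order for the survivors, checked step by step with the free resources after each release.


The answer: abort J4 and J5.
Key observation: before aborting J4 and J5, J6 was permanently blocked — no order could ever run it; afterwards it completes at step 2.
Minimality, checking each single-abort alternative: J8 alone leaves J4 blocked (short on R4); J4 alone leaves J6 blocked (short on R4); J6 alone leaves J4 blocked (short on R4); J7 alone leaves J4 blocked (short on R4); J5 alone leaves J4 blocked (short on R4).
One survivor order: J7, J6, J8. Verifying each step (post-abort pool first):
  pool = (2, 4, 8, 5)
  run J7 (needs (2, 0, 3, 0), free (2, 4, 8, 5)); after release of (1, 1, 1, 0) the pool is (3, 5, 9, 5)
  run J6 (needs (2, 0, 2, 5), free (3, 5, 9, 5)); after release of (0, 1, 3, 1) the pool is (3, 6, 12, 6)
  run J8 (needs (3, 3, 4, 3), free (3, 6, 12, 6)); after release of (2, 1, 1, 0) the pool is (5, 7, 13, 6)


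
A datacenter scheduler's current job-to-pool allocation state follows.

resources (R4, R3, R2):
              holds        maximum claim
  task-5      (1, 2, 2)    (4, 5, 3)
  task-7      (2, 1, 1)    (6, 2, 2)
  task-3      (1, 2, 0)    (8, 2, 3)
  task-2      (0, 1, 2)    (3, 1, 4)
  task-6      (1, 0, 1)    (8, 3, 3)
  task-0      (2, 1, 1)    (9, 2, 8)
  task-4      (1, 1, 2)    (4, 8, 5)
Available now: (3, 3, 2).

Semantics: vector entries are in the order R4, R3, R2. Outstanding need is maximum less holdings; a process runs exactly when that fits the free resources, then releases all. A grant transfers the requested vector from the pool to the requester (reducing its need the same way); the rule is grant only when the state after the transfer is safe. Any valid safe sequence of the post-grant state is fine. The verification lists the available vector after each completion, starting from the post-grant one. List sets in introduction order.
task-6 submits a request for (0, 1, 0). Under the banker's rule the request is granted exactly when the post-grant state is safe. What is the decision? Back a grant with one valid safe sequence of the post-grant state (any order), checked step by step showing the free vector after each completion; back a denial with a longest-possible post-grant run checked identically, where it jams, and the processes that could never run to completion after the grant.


DENY. Granting would leave the state unsafe.
Key observation: after task-2, task-5, task-7 the pool peaks at (6, 6, 7), and each blocked process is short somewhere: task-3 on R4; task-6 on R4; task-0 on R4; task-4 on R3.
Pretend the grant happened; the run task-2, task-5, task-7 goes as far as possible. Check, step by step:
  pool = (3, 2, 2)
  run task-2 (needs (3, 0, 2), free (3, 2, 2)); after release of (0, 1, 2) the pool is (3, 3, 4)
  run task-5 (needs (3, 3, 1), free (3, 3, 4)); after release of (1, 2, 2) the pool is (4, 5, 6)
  run task-7 (needs (4, 1, 1), free (4, 5, 6)); after release of (2, 1, 1) the pool is (6, 6, 7)
  task-3 still needs (7, 0, 3) but only (6, 6, 7) is free — short on R4
  task-6 still needs (7, 2, 2) but only (6, 6, 7) is free — short on R4
  task-0 still needs (7, 1, 7) but only (6, 6, 7) is free — short on R4
  task-4 still needs (3, 7, 3) but only (6, 6, 7) is free — short on R3
Post-grant, the permanently blocked set is task-3, task-6, task-0 and task-4.


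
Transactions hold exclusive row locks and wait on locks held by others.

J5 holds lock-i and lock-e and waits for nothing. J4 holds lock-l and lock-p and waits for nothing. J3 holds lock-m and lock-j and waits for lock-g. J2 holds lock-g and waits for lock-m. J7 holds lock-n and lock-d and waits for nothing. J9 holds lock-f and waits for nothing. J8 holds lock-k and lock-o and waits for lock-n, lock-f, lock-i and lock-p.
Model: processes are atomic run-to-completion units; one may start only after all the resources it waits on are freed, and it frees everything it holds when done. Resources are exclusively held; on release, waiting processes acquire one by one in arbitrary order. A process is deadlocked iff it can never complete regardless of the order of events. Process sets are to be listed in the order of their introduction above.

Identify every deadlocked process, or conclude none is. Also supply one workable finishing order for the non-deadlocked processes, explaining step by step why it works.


Deadlocked set: J3 and J2.
Key observation: nobody on the ring J3 -> J2 -> J3 can start until another member finishes, which never happens; no other process is dragged down with it.
One completion order for the rest: J9, J4, J5, J7, J8.
Check, step by step:
  J9 waits on nothing -> runs at once and releases lock-f
  J4 waits on nothing -> runs at once and releases lock-l and lock-p
  J5 waits on nothing -> runs at once and releases lock-i and lock-e
  J7 waits on nothing -> runs at once and releases lock-n and lock-d
  J8 waits on lock-n, lock-f, lock-i and lock-p — all released -> runs and releases lock-k and lock-o


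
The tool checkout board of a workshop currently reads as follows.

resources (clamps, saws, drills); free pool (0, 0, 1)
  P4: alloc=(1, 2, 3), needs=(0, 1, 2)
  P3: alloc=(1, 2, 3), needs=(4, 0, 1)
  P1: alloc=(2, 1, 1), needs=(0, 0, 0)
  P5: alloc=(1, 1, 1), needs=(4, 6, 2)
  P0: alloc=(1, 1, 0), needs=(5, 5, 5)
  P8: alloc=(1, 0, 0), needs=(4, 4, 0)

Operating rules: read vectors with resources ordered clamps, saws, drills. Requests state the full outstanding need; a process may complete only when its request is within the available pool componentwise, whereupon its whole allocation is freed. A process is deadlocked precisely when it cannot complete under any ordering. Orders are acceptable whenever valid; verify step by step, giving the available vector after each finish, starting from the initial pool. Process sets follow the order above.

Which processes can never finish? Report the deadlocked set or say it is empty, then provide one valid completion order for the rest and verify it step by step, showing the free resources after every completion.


The deadlocked set is P3, P5, P0 and P8.
Key observation: once P1, P4 finish, the pool peaks at (3, 3, 5) — and every remaining process still needs more clamps than that.
The rest can finish in the order P1, P4. Step-by-step check:
  pool = (0, 0, 1)
  P1: need (0, 0, 0) fits (0, 0, 1); releases (2, 1, 1), pool now (2, 1, 2)
  P4: need (0, 1, 2) fits (2, 1, 2); releases (1, 2, 3), pool now (3, 3, 5)
The blocked processes can never fit:
  P3 cannot run: need (4, 0, 1) vs free (3, 3, 5) (insufficient clamps)
  P5 cannot run: need (4, 6, 2) vs free (3, 3, 5) (insufficient clamps and saws)
  P0 cannot run: need (5, 5, 5) vs free (3, 3, 5) (insufficient clamps and saws)
  P8 cannot run: need (4, 4, 0) vs free (3, 3, 5) (insufficient clamps and saws)


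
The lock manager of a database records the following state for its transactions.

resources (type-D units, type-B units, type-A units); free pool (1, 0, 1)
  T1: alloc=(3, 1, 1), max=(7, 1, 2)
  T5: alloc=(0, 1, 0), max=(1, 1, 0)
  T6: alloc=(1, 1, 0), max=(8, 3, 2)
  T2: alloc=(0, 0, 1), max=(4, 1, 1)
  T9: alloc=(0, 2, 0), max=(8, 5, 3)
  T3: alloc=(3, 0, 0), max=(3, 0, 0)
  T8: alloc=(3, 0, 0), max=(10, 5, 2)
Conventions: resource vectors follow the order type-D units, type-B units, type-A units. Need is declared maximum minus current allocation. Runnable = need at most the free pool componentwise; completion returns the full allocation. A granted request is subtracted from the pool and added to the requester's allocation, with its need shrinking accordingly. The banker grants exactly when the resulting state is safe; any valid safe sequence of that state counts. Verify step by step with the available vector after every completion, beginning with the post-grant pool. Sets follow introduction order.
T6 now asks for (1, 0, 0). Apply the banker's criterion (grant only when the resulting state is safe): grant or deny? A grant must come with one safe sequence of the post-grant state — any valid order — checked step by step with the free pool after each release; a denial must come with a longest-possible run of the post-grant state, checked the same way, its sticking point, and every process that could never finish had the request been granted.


DENY — the pretend-granted state is unsafe.
Key observation: the wall is type-D units: completing T3, T5 brings the pool only to (3, 1, 1), and all the rest need more.
After a pretend grant, a maximal execution: T3, T5 — then nothing else fits. Check, step by step:
  pool = (0, 0, 1)
  T3 needs (0, 0, 0) <= (0, 0, 1) -> finishes; pool += (3, 0, 0) = (3, 0, 1)
  T5 needs (1, 0, 0) <= (3, 0, 1) -> finishes; pool += (0, 1, 0) = (3, 1, 1)
  blocked: T1 wants (4, 0, 1), pool (3, 1, 1) — not enough type-D units
  blocked: T6 wants (6, 2, 2), pool (3, 1, 1) — not enough type-D units, type-B units and type-A units
  blocked: T2 wants (4, 1, 0), pool (3, 1, 1) — not enough type-D units
  blocked: T9 wants (8, 3, 3), pool (3, 1, 1) — not enough type-D units, type-B units and type-A units
  blocked: T8 wants (7, 5, 2), pool (3, 1, 1) — not enough type-D units, type-B units and type-A units
Post-grant, the permanently blocked set is T1, T6, T2, T9 and T8.


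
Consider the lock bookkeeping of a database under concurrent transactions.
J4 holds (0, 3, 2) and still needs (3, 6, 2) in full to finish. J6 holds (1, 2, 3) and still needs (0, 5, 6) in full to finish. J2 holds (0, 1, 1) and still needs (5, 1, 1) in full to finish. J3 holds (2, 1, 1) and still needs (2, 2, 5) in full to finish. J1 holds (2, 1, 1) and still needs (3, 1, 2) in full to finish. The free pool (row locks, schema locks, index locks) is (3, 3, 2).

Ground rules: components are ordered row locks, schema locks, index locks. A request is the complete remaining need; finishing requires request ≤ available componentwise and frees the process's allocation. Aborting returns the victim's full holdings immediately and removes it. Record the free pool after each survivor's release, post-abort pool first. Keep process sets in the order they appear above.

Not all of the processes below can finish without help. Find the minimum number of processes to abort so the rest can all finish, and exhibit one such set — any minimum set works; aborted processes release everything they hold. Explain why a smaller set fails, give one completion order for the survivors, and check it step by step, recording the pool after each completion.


Minimum abort set: J4.
Key observation: the returned (0, 3, 2) from J4 is what brings J3 — unrunnable before, under any order — into play at step 2.
Minimality: the empty abort set fails — the state is deadlocked as it stands.
The survivors complete as J1, J3, J2, J6. Verifying each step (starting from the post-abort pool):
  pool = (3, 6, 4)
  J1 needs (3, 1, 2) <= (3, 6, 4) -> finishes; pool += (2, 1, 1) = (5, 7, 5)
  J3 needs (2, 2, 5) <= (5, 7, 5) -> finishes; pool += (2, 1, 1) = (7, 8, 6)
  J2 needs (5, 1, 1) <= (7, 8, 6) -> finishes; pool += (0, 1, 1) = (7, 9, 7)
  J6 needs (0, 5, 6) <= (7, 9, 7) -> finishes; pool += (1, 2, 3) = (8, 11, 10)


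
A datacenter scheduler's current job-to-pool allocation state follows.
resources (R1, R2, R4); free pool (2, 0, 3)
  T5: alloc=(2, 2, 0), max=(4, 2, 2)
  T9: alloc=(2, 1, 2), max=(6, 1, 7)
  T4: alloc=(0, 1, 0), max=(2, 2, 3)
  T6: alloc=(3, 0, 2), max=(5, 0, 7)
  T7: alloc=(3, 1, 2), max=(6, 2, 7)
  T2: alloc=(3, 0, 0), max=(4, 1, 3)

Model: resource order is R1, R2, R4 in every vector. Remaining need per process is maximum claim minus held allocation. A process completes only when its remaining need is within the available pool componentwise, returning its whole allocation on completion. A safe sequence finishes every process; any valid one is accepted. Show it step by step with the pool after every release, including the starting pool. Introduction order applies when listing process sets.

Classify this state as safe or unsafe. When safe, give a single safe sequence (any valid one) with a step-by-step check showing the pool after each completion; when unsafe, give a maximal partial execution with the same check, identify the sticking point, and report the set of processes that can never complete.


The state is UNSAFE.
Key observation: T5, T4, T2 can finish, but then (7, 3, 3) is all there is, and the blocked group's R4 demands exceed it.
The run T5, T4, T2 cannot be extended any further. Verifying each step:
  pool = (2, 0, 3)
  T5: need (2, 0, 2) fits (2, 0, 3); releases (2, 2, 0), pool now (4, 2, 3)
  T4: need (2, 1, 3) fits (4, 2, 3); releases (0, 1, 0), pool now (4, 3, 3)
  T2: need (1, 1, 3) fits (4, 3, 3); releases (3, 0, 0), pool now (7, 3, 3)
  blocked: T9 wants (4, 0, 5), pool (7, 3, 3) — not enough R4
  blocked: T6 wants (2, 0, 5), pool (7, 3, 3) — not enough R4
  blocked: T7 wants (3, 1, 5), pool (7, 3, 3) — not enough R4
Processes that can never finish: T9, T6 and T7.


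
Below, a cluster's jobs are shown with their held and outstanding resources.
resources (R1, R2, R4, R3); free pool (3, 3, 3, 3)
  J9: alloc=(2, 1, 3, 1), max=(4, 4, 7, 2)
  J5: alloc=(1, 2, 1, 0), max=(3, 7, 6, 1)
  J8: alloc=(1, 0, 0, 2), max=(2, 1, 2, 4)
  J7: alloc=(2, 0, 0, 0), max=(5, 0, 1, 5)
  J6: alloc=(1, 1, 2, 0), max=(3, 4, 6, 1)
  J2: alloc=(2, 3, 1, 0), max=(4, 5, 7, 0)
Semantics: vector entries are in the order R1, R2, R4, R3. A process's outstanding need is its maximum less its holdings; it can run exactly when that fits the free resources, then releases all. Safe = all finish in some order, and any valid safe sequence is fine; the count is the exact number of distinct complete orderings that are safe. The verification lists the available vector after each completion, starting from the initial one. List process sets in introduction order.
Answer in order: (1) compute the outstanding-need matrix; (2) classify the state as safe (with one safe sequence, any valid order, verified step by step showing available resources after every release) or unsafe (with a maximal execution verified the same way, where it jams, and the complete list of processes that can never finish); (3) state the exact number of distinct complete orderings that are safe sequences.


(1) Outstanding need per process (order R1, R2, R4, R3):
  J9: (2, 3, 4, 1)
  J5: (2, 5, 5, 1)
  J8: (1, 1, 2, 2)
  J7: (3, 0, 1, 5)
  J6: (2, 3, 4, 1)
  J2: (2, 2, 6, 0)
(2) UNSAFE — no complete ordering exists.
Key observation: J8, J7 can finish, but then (6, 3, 3, 5) is all there is, and the blocked group's R4 demands exceed it.
A maximal execution: J8, J7 — then nothing else fits. Check, step by step:
  pool = (3, 3, 3, 3)
  J8 needs (1, 1, 2, 2) <= (3, 3, 3, 3) -> finishes; pool += (1, 0, 0, 2) = (4, 3, 3, 5)
  J7 needs (3, 0, 1, 5) <= (4, 3, 3, 5) -> finishes; pool += (2, 0, 0, 0) = (6, 3, 3, 5)
  blocked: J9 wants (2, 3, 4, 1), pool (6, 3, 3, 5) — not enough R4
  blocked: J5 wants (2, 5, 5, 1), pool (6, 3, 3, 5) — not enough R2 and R4
  blocked: J6 wants (2, 3, 4, 1), pool (6, 3, 3, 5) — not enough R4
  blocked: J2 wants (2, 2, 6, 0), pool (6, 3, 3, 5) — not enough R4
Never able to finish: J9, J5, J6 and J2.
(3) Precisely 0 of the possible complete orderings are safe sequences.


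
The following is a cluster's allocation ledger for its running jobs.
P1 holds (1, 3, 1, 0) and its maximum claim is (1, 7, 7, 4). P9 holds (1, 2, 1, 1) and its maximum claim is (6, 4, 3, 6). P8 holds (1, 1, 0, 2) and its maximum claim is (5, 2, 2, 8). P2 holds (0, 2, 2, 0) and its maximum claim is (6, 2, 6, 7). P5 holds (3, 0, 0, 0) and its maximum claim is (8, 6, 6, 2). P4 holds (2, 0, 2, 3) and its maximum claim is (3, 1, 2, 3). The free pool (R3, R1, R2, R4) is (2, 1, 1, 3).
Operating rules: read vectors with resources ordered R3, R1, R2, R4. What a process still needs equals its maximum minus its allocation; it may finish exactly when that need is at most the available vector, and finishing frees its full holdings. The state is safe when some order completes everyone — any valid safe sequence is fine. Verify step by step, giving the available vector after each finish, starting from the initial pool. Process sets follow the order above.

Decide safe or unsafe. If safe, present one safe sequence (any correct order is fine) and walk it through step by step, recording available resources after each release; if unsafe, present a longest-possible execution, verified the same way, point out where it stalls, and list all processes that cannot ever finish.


SAFE. One safe sequence: P4, P8, P9, P2, P5, P1.
Key observation: P4 marks the first exact bind of the order: its need (1, 1, 0, 0) fits the free (2, 1, 1, 3) with zero slack on a requested resource.
Verifying each step:
  pool = (2, 1, 1, 3)
  P4 needs (1, 1, 0, 0) <= (2, 1, 1, 3) -> finishes; pool += (2, 0, 2, 3) = (4, 1, 3, 6)
  P8 needs (4, 1, 2, 6) <= (4, 1, 3, 6) -> finishes; pool += (1, 1, 0, 2) = (5, 2, 3, 8)
  P9 needs (5, 2, 2, 5) <= (5, 2, 3, 8) -> finishes; pool += (1, 2, 1, 1) = (6, 4, 4, 9)
  P2 needs (6, 0, 4, 7) <= (6, 4, 4, 9) -> finishes; pool += (0, 2, 2, 0) = (6, 6, 6, 9)
  P5 needs (5, 6, 6, 2) <= (6, 6, 6, 9) -> finishes; pool += (3, 0, 0, 0) = (9, 6, 6, 9)
  P1 needs (0, 4, 6, 4) <= (9, 6, 6, 9) -> finishes; pool += (1, 3, 1, 0) = (10, 9, 7, 9)


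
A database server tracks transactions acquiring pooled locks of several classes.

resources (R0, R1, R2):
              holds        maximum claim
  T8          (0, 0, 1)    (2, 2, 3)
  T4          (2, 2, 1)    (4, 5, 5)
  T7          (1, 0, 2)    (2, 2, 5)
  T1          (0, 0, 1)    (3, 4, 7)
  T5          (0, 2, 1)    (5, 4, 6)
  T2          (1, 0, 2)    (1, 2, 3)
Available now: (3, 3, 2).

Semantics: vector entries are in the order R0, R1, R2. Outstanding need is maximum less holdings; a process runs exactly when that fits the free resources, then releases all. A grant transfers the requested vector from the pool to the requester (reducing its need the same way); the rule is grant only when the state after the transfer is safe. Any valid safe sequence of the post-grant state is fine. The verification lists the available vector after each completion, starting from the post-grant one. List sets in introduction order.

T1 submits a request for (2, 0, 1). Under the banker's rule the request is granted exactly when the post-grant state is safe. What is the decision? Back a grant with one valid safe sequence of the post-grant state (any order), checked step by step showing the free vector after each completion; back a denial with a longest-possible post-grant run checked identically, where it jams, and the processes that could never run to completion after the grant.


GRANT: granting preserves safety; a valid post-grant sequence is T2, T7, T4, T5, T1, T8.
Key observation: (1, 3, 1) free after granting still covers T2 first, and each release covers the next.
Step-by-step check of the post-grant state:
  pool = (1, 3, 1)
  T2 needs (0, 2, 1) <= (1, 3, 1) -> finishes; pool += (1, 0, 2) = (2, 3, 3)
  T7 needs (1, 2, 3) <= (2, 3, 3) -> finishes; pool += (1, 0, 2) = (3, 3, 5)
  T4 needs (2, 3, 4) <= (3, 3, 5) -> finishes; pool += (2, 2, 1) = (5, 5, 6)
  T5 needs (5, 2, 5) <= (5, 5, 6) -> finishes; pool += (0, 2, 1) = (5, 7, 7)
  T1 needs (1, 4, 5) <= (5, 7, 7) -> finishes; pool += (2, 0, 2) = (7, 7, 9)
  T8 needs (2, 2, 2) <= (7, 7, 9) -> finishes; pool += (0, 0, 1) = (7, 7, 10)


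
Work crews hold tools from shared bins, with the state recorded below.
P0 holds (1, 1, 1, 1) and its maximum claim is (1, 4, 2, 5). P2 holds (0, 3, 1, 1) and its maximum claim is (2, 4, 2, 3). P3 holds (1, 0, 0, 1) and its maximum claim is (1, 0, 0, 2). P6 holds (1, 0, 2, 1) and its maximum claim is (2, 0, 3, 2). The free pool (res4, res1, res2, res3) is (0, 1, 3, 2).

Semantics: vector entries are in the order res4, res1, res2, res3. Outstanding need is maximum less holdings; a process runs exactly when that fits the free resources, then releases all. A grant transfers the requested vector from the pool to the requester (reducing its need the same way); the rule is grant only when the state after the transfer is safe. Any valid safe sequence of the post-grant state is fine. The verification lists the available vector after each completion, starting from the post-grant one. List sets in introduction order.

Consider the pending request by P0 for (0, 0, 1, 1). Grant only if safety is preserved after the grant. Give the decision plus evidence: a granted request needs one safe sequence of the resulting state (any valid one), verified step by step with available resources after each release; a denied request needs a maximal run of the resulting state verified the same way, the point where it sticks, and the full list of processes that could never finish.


GRANT: granting preserves safety; a valid post-grant sequence is P3, P6, P2, P0.
Key observation: the transfer keeps a workable pool ((0, 1, 2, 1)); P3 starts the safe sequence.
Verifying the post-grant state step by step:
  pool = (0, 1, 2, 1)
  P3 needs (0, 0, 0, 1) <= (0, 1, 2, 1) -> finishes; pool += (1, 0, 0, 1) = (1, 1, 2, 2)
  P6 needs (1, 0, 1, 1) <= (1, 1, 2, 2) -> finishes; pool += (1, 0, 2, 1) = (2, 1, 4, 3)
  P2 needs (2, 1, 1, 2) <= (2, 1, 4, 3) -> finishes; pool += (0, 3, 1, 1) = (2, 4, 5, 4)
  P0 needs (0, 3, 0, 3) <= (2, 4, 5, 4) -> finishes; pool += (1, 1, 2, 2) = (3, 5, 7, 6)


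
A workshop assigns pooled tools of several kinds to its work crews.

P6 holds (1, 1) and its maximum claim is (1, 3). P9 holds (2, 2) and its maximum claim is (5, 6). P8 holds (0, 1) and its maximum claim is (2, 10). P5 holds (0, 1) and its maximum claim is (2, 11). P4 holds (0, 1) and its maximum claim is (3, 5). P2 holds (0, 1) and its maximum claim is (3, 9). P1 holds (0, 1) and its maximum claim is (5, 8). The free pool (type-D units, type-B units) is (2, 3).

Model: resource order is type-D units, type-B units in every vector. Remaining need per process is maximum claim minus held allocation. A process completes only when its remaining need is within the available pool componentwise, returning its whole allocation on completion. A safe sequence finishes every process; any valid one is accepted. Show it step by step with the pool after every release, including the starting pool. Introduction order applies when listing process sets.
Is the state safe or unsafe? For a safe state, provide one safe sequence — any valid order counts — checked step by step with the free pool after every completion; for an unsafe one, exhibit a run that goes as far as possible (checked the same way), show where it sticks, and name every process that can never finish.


SAFE. One safe sequence: P6, P4, P9, P1, P2, P8, P5.
Key observation: at P4 the run first touches a limit — (3, 4) against (3, 4), exact on a resource it actually requests.
Verifying each step:
  pool = (2, 3)
  run P6 (needs (0, 2), free (2, 3)); after release of (1, 1) the pool is (3, 4)
  run P4 (needs (3, 4), free (3, 4)); after release of (0, 1) the pool is (3, 5)
  run P9 (needs (3, 4), free (3, 5)); after release of (2, 2) the pool is (5, 7)
  run P1 (needs (5, 7), free (5, 7)); after release of (0, 1) the pool is (5, 8)
  run P2 (needs (3, 8), free (5, 8)); after release of (0, 1) the pool is (5, 9)
  run P8 (needs (2, 9), free (5, 9)); after release of (0, 1) the pool is (5, 10)
  run P5 (needs (2, 10), free (5, 10)); after release of (0, 1) the pool is (5, 11)


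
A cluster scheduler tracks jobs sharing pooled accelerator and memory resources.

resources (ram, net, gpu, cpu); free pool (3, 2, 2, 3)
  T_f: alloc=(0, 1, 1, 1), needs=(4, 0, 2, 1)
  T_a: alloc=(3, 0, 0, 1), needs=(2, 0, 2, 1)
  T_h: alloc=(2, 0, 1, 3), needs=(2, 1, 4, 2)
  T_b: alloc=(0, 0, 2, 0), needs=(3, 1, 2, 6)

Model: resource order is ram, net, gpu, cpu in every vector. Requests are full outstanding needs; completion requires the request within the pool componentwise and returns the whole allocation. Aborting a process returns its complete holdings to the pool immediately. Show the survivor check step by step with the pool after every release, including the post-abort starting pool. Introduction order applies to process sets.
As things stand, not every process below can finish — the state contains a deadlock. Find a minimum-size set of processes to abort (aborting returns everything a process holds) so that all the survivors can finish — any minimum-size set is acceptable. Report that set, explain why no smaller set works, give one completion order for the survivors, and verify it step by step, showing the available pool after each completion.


The answer: abort T_h.
Key observation: aborting T_h returns (2, 0, 1, 3), and T_b — hopeless before — runs at step 2 with the returned capacity in the pool.
No smaller set exists: with zero aborts the deadlock remains.
One survivor order: T_f, T_b, T_a. Walking it through (post-abort pool first):
  pool = (5, 2, 3, 6)
  T_f needs (4, 0, 2, 1) <= (5, 2, 3, 6) -> finishes; pool += (0, 1, 1, 1) = (5, 3, 4, 7)
  T_b needs (3, 1, 2, 6) <= (5, 3, 4, 7) -> finishes; pool += (0, 0, 2, 0) = (5, 3, 6, 7)
  T_a needs (2, 0, 2, 1) <= (5, 3, 6, 7) -> finishes; pool += (3, 0, 0, 1) = (8, 3, 6, 8)


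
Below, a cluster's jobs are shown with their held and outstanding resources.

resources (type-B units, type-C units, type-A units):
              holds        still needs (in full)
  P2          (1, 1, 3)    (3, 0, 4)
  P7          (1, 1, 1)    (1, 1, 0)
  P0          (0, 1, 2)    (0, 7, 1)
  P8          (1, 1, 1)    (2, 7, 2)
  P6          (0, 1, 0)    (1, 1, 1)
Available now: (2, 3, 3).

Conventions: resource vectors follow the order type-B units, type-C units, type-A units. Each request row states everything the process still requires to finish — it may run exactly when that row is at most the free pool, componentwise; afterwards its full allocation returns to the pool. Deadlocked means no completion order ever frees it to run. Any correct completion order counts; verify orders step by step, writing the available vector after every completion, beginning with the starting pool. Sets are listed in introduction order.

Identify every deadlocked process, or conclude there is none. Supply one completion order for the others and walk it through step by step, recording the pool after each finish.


Deadlocked: P0 and P8.
Key observation: even finishing P7, P6, P2 leaves just (4, 6, 7) free — too little type-C units for any of the remaining processes.
One completion order for the rest: P7, P6, P2. Step-by-step check:
  pool = (2, 3, 3)
  P7: need (1, 1, 0) fits (2, 3, 3); releases (1, 1, 1), pool now (3, 4, 4)
  P6: need (1, 1, 1) fits (3, 4, 4); releases (0, 1, 0), pool now (3, 5, 4)
  P2: need (3, 0, 4) fits (3, 5, 4); releases (1, 1, 3), pool now (4, 6, 7)
The stuck group stays short no matter what:
  blocked: P0 wants (0, 7, 1), pool (4, 6, 7) — not enough type-C units
  blocked: P8 wants (2, 7, 2), pool (4, 6, 7) — not enough type-C units
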